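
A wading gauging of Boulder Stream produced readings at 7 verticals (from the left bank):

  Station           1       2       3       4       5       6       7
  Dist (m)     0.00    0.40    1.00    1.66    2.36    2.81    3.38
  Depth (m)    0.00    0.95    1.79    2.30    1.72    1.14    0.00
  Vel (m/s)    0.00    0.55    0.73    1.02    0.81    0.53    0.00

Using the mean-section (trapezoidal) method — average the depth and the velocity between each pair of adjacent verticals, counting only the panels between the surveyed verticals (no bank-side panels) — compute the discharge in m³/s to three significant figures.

3.56 m³/s

Panel 1-2: Δb = 0.4 m, d̄ = (0.00+0.95)/2 = 0.475, v̄ = (0.00+0.55)/2 = 0.275 → q = 0.4×0.475×0.275 = 0.05225 m³/s
Panel 2-3: Δb = 0.6 m, d̄ = (0.95+1.79)/2 = 1.37, v̄ = (0.55+0.73)/2 = 0.64 → q = 0.6×1.37×0.64 = 0.5261 m³/s
Panel 3-4: Δb = 0.66 m, d̄ = (1.79+2.30)/2 = 2.045, v̄ = (0.73+1.02)/2 = 0.875 → q = 0.66×2.045×0.875 = 1.181 m³/s
Panel 4-5: Δb = 0.7 m, d̄ = (2.30+1.72)/2 = 2.01, v̄ = (1.02+0.81)/2 = 0.915 → q = 0.7×2.01×0.915 = 1.287 m³/s
Panel 5-6: Δb = 0.45 m, d̄ = (1.72+1.14)/2 = 1.43, v̄ = (0.81+0.53)/2 = 0.67 → q = 0.45×1.43×0.67 = 0.4311 m³/s
Panel 6-7: Δb = 0.57 m, d̄ = (1.14+0.00)/2 = 0.57, v̄ = (0.53+0.00)/2 = 0.265 → q = 0.57×0.57×0.265 = 0.08610 m³/s
Q = Σ q = 3.564 m³/s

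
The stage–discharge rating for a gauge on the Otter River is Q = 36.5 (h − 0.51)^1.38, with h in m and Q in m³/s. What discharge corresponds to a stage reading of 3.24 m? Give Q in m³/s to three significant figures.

Q = 36.5 × (3.24 − 0.51)^1.38 = 36.5 × 2.73^1.38 = 145.9 m³/s

146 m³/s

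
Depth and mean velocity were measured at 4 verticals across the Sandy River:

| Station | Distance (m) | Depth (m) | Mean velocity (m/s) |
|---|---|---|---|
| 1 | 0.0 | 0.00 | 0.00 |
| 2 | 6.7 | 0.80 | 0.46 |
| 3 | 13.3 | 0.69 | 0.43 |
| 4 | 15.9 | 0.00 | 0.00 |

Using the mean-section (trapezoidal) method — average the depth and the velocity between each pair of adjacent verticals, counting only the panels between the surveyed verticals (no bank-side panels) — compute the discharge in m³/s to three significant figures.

Panel 1-2: Δb = 6.7 m, d̄ = (0.00+0.80)/2 = 0.4, v̄ = (0.00+0.46)/2 = 0.23 → q = 6.7×0.4×0.23 = 0.6164 m³/s
Panel 2-3: Δb = 6.6 m, d̄ = (0.80+0.69)/2 = 0.745, v̄ = (0.46+0.43)/2 = 0.445 → q = 6.6×0.745×0.445 = 2.188 m³/s
Panel 3-4: Δb = 2.6 m, d̄ = (0.69+0.00)/2 = 0.345, v̄ = (0.43+0.00)/2 = 0.215 → q = 2.6×0.345×0.215 = 0.1929 m³/s
Q = Σ q = 2.997 m³/s

3.00 m³/s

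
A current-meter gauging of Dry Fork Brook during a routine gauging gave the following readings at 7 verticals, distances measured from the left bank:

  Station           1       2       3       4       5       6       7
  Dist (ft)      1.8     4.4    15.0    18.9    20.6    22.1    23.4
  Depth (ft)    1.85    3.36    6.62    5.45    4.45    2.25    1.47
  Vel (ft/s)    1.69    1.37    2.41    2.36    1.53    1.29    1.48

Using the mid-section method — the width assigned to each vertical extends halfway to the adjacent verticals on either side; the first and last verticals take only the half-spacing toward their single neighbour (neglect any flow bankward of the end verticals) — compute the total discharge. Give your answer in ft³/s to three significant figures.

w_1 = (4.4 − 1.8)/2 = 1.3 ft; q_1 = 1.69 × 1.85 × 1.3 = 4.064 ft³/s
w_2 = (15.0 − 1.8)/2 = 6.6 ft; q_2 = 1.37 × 3.36 × 6.6 = 30.38 ft³/s
w_3 = (18.9 − 4.4)/2 = 7.25 ft; q_3 = 2.41 × 6.62 × 7.25 = 115.7 ft³/s
w_4 = (20.6 − 15.0)/2 = 2.8 ft; q_4 = 2.36 × 5.45 × 2.8 = 36.01 ft³/s
w_5 = (22.1 − 18.9)/2 = 1.6 ft; q_5 = 1.53 × 4.45 × 1.6 = 10.89 ft³/s
w_6 = (23.4 − 20.6)/2 = 1.4 ft; q_6 = 1.29 × 2.25 × 1.4 = 4.064 ft³/s
w_7 = (23.4 − 22.1)/2 = 0.65 ft; q_7 = 1.48 × 1.47 × 0.65 = 1.414 ft³/s
Q = Σ qᵢ = 202.5 ft³/s

202 ft³/s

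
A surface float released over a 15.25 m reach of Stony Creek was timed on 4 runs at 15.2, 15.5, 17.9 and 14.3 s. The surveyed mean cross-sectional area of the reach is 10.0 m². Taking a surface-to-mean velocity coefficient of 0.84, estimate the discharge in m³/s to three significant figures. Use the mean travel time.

t̄ = (15.2 + 15.5 + 17.9 + 14.3) / 4 = 15.725 s
v_surface = L / t̄ = 15.25 / 15.725 = 0.9698 m/s
v_mean = 0.84 × 0.9698 = 0.8146 m/s
Q = A × v_mean = 10.0 × 0.8146 = 8.146 m³/s

8.15 m³/s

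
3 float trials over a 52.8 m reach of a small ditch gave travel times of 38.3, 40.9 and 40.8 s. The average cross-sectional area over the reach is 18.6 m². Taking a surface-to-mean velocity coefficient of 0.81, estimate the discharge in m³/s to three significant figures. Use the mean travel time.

19.9 m³/s

t̄ = (38.3 + 40.9 + 40.8) / 3 = 40 s
v_surface = L / t̄ = 52.8 / 40 = 1.320 m/s
v_mean = 0.81 × 1.320 = 1.069 m/s
Q = A × v_mean = 18.6 × 1.069 = 19.89 m³/s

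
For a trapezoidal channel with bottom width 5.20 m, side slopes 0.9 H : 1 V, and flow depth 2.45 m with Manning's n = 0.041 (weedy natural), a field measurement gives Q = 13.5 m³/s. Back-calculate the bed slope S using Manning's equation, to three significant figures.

0.000524

A = (b + z·y)·y = (5.20 + 0.9×2.45)×2.45 = 18.14 m²
P = b + 2y√(1+z²) = 5.20 + 2×2.45×√(1+0.9²) = 11.79 m
R = A/P = 18.14/11.79 = 1.538 m
S = (Q·n / (1·A·R^(2/3)))² = (13.5×0.041 / (1×18.14×1.333))² = 0.0005241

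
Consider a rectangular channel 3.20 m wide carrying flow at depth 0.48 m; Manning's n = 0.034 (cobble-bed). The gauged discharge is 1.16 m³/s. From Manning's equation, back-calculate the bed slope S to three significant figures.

A = b·y = 3.20 × 0.48 = 1.536 m²
P = b + 2y = 3.20 + 2×0.48 = 4.160 m
R = A/P = 1.536/4.160 = 0.3692 m
S = (Q·n / (1·A·R^(2/3)))² = (1.16×0.034 / (1×1.536×0.5147))² = 0.002489

0.00249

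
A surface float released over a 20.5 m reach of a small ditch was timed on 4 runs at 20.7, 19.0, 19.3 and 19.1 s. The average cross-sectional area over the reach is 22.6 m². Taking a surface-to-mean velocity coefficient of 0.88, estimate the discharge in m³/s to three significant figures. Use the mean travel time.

20.9 m³/s

t̄ = (20.7 + 19.0 + 19.3 + 19.1) / 4 = 19.525 s
v_surface = L / t̄ = 20.5 / 19.525 = 1.050 m/s
v_mean = 0.88 × 1.050 = 0.9239 m/s
Q = A × v_mean = 22.6 × 0.9239 = 20.88 m³/s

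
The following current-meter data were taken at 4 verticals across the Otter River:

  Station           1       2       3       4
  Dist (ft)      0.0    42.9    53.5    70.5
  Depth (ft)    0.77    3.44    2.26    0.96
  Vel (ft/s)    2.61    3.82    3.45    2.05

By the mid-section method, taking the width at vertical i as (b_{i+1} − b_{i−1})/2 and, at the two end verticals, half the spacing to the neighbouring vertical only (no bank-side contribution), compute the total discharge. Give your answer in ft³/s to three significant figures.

w_1 = (42.9 − 0.0)/2 = 21.45 ft; q_1 = 2.61 × 0.77 × 21.45 = 43.11 ft³/s
w_2 = (53.5 − 0.0)/2 = 26.75 ft; q_2 = 3.82 × 3.44 × 26.75 = 351.5 ft³/s
w_3 = (70.5 − 42.9)/2 = 13.8 ft; q_3 = 3.45 × 2.26 × 13.8 = 107.6 ft³/s
w_4 = (70.5 − 53.5)/2 = 8.5 ft; q_4 = 2.05 × 0.96 × 8.5 = 16.73 ft³/s
Q = Σ qᵢ = 519.0 ft³/s

519 ft³/s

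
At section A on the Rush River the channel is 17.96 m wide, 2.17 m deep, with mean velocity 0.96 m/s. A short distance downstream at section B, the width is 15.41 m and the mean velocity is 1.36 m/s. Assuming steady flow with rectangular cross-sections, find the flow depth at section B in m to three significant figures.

Q = A₁V₁ = (17.96×2.17) × 0.96 = 37.41 m³/s
d₂ = Q/(b₂ V₂) = 37.41/(15.41×1.36) = 1.785 m

1.79 m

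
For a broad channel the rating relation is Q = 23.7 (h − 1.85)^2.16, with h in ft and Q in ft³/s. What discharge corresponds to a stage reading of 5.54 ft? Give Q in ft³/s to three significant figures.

398 ft³/s

Q = 23.7 × (5.54 − 1.85)^2.16 = 23.7 × 3.69^2.16 = 397.7 ft³/s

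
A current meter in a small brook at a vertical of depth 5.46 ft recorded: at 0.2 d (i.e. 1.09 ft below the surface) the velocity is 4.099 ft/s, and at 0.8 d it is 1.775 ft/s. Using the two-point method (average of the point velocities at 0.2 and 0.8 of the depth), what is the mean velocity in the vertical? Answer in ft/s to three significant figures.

2.94 ft/s

v̄ = (4.099 + 1.775) / 2 = 2.937 ft/s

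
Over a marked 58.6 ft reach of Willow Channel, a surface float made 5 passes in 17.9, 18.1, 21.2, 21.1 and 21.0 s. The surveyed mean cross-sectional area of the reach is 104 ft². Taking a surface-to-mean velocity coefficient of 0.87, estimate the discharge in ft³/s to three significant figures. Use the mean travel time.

t̄ = (17.9 + 18.1 + 21.2 + 21.1 + 21.0) / 5 = 19.86 s
v_surface = L / t̄ = 58.6 / 19.86 = 2.951 ft/s
v_mean = 0.87 × 2.951 = 2.567 ft/s
Q = A × v_mean = 104 × 2.567 = 267.0 ft³/s

267 ft³/s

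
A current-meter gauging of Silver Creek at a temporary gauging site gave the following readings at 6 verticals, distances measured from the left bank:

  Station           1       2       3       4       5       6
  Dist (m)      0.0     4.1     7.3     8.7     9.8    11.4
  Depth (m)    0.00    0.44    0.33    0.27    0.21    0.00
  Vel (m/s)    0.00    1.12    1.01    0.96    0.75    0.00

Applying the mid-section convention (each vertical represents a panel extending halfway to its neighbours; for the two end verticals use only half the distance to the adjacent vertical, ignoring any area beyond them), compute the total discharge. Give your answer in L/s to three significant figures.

w_2 = (7.3 − 0.0)/2 = 3.65 m; q_2 = 1.12 × 0.44 × 3.65 = 1.799 m³/s
w_3 = (8.7 − 4.1)/2 = 2.3 m; q_3 = 1.01 × 0.33 × 2.3 = 0.7666 m³/s
w_4 = (9.8 − 7.3)/2 = 1.25 m; q_4 = 0.96 × 0.27 × 1.25 = 0.3240 m³/s
w_5 = (11.4 − 8.7)/2 = 1.35 m; q_5 = 0.75 × 0.21 × 1.35 = 0.2126 m³/s
Stations 1, 6 contribute zero (depth or velocity is 0).
Q = Σ qᵢ = 3.102 m³/s
= 3.102 × 1000 = 3102 L/s

3100 L/s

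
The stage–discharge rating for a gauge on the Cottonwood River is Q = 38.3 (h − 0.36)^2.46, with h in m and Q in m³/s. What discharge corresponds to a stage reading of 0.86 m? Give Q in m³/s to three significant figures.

Q = 38.3 × (0.86 − 0.36)^2.46 = 38.3 × 0.5^2.46 = 6.961 m³/s

6.96 m³/s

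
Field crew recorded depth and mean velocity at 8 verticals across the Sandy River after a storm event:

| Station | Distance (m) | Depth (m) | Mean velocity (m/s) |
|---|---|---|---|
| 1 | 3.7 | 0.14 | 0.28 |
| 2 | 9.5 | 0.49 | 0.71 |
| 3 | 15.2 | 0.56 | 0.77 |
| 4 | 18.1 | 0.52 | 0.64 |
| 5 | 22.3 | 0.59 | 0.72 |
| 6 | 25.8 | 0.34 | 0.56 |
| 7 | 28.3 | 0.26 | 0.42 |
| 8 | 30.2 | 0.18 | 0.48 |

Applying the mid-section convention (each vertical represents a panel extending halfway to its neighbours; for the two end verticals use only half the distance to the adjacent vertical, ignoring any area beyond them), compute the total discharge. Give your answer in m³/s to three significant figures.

w_1 = (9.5 − 3.7)/2 = 2.9 m; q_1 = 0.28 × 0.14 × 2.9 = 0.1137 m³/s
w_2 = (15.2 − 3.7)/2 = 5.75 m; q_2 = 0.71 × 0.49 × 5.75 = 2.000 m³/s
w_3 = (18.1 − 9.5)/2 = 4.3 m; q_3 = 0.77 × 0.56 × 4.3 = 1.854 m³/s
w_4 = (22.3 − 15.2)/2 = 3.55 m; q_4 = 0.64 × 0.52 × 3.55 = 1.181 m³/s
w_5 = (25.8 − 18.1)/2 = 3.85 m; q_5 = 0.72 × 0.59 × 3.85 = 1.635 m³/s
w_6 = (28.3 − 22.3)/2 = 3 m; q_6 = 0.56 × 0.34 × 3 = 0.5712 m³/s
w_7 = (30.2 − 25.8)/2 = 2.2 m; q_7 = 0.42 × 0.26 × 2.2 = 0.2402 m³/s
w_8 = (30.2 − 28.3)/2 = 0.95 m; q_8 = 0.48 × 0.18 × 0.95 = 0.08208 m³/s
Q = Σ qᵢ = 7.679 m³/s

7.68 m³/s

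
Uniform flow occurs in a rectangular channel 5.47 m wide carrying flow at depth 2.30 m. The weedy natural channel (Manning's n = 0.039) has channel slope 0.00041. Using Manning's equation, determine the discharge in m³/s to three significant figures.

7.58 m³/s

A = b·y = 5.47 × 2.30 = 12.58 m²
P = b + 2y = 5.47 + 2×2.30 = 10.07 m
R = A/P = 12.58/10.07 = 1.249 m
Q = (1/n)·A·R^(2/3)·S^(1/2) = (1/0.039) × 12.58 × 1.249^(2/3) × 0.00041^(1/2) = 7.577 m³/s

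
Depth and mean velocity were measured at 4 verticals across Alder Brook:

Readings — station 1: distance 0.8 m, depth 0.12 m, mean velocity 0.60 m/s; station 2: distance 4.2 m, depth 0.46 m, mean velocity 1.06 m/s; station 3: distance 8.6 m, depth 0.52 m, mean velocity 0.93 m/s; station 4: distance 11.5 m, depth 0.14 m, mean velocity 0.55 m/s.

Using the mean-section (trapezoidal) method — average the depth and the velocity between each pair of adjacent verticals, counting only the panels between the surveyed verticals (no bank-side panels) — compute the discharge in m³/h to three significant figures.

Panel 1-2: Δb = 3.4 m, d̄ = (0.12+0.46)/2 = 0.29, v̄ = (0.60+1.06)/2 = 0.83 → q = 3.4×0.29×0.83 = 0.8184 m³/s
Panel 2-3: Δb = 4.4 m, d̄ = (0.46+0.52)/2 = 0.49, v̄ = (1.06+0.93)/2 = 0.995 → q = 4.4×0.49×0.995 = 2.145 m³/s
Panel 3-4: Δb = 2.9 m, d̄ = (0.52+0.14)/2 = 0.33, v̄ = (0.93+0.55)/2 = 0.74 → q = 2.9×0.33×0.74 = 0.7082 m³/s
Q = Σ q = 3.672 m³/s
= 3.672 × 3600 = 13220 m³/h

13200 m³/h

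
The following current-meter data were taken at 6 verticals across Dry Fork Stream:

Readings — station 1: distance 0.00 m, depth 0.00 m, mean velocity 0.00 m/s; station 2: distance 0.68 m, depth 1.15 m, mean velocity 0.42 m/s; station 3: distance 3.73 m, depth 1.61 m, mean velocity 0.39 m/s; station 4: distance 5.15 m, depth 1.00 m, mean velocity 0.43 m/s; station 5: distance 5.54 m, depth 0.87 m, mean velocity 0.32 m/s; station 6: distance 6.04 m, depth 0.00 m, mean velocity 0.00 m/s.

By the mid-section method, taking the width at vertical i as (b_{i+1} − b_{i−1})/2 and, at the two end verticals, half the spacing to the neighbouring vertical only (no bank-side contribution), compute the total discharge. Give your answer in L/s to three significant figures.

w_2 = (3.73 − 0.00)/2 = 1.865 m; q_2 = 0.42 × 1.15 × 1.865 = 0.9008 m³/s
w_3 = (5.15 − 0.68)/2 = 2.235 m; q_3 = 0.39 × 1.61 × 2.235 = 1.403 m³/s
w_4 = (5.54 − 3.73)/2 = 0.905 m; q_4 = 0.43 × 1.00 × 0.905 = 0.3892 m³/s
w_5 = (6.04 − 5.15)/2 = 0.445 m; q_5 = 0.32 × 0.87 × 0.445 = 0.1239 m³/s
Stations 1, 6 contribute zero (depth or velocity is 0).
Q = Σ qᵢ = 2.817 m³/s
= 2.817 × 1000 = 2817 L/s

2820 L/s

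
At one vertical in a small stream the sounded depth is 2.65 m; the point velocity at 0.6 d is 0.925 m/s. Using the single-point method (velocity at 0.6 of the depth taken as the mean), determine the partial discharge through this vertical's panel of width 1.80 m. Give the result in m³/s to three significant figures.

v̄ = v₀.₆ = 0.925 m/s
q = v̄ × d × w = 0.9250 × 2.65 × 1.80 = 4.412 m³/s

4.41 m³/s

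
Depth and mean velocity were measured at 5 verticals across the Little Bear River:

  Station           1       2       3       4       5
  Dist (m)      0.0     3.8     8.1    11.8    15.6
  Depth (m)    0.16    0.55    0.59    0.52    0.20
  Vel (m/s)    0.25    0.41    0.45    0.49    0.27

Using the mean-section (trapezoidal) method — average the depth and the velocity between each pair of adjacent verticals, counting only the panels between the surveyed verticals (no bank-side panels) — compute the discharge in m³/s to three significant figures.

2.98 m³/s

Panel 1-2: Δb = 3.8 m, d̄ = (0.16+0.55)/2 = 0.355, v̄ = (0.25+0.41)/2 = 0.33 → q = 3.8×0.355×0.33 = 0.4452 m³/s
Panel 2-3: Δb = 4.3 m, d̄ = (0.55+0.59)/2 = 0.57, v̄ = (0.41+0.45)/2 = 0.43 → q = 4.3×0.57×0.43 = 1.054 m³/s
Panel 3-4: Δb = 3.7 m, d̄ = (0.59+0.52)/2 = 0.555, v̄ = (0.45+0.49)/2 = 0.47 → q = 3.7×0.555×0.47 = 0.9651 m³/s
Panel 4-5: Δb = 3.8 m, d̄ = (0.52+0.20)/2 = 0.36, v̄ = (0.49+0.27)/2 = 0.38 → q = 3.8×0.36×0.38 = 0.5198 m³/s
Q = Σ q = 2.984 m³/s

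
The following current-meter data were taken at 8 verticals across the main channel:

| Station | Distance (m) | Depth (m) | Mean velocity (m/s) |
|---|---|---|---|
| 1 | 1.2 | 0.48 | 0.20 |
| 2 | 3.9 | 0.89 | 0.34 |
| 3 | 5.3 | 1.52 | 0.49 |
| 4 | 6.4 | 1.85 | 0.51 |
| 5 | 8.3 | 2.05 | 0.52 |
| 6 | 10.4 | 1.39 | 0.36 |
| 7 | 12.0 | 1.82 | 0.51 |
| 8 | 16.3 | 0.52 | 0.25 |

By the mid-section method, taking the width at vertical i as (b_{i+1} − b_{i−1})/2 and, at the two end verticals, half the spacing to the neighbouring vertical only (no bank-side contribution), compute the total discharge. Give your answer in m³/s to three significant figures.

9.17 m³/s

w_1 = (3.9 − 1.2)/2 = 1.35 m; q_1 = 0.20 × 0.48 × 1.35 = 0.1296 m³/s
w_2 = (5.3 − 1.2)/2 = 2.05 m; q_2 = 0.34 × 0.89 × 2.05 = 0.6203 m³/s
w_3 = (6.4 − 3.9)/2 = 1.25 m; q_3 = 0.49 × 1.52 × 1.25 = 0.9310 m³/s
w_4 = (8.3 − 5.3)/2 = 1.5 m; q_4 = 0.51 × 1.85 × 1.5 = 1.415 m³/s
w_5 = (10.4 − 6.4)/2 = 2 m; q_5 = 0.52 × 2.05 × 2 = 2.132 m³/s
w_6 = (12.0 − 8.3)/2 = 1.85 m; q_6 = 0.36 × 1.39 × 1.85 = 0.9257 m³/s
w_7 = (16.3 − 10.4)/2 = 2.95 m; q_7 = 0.51 × 1.82 × 2.95 = 2.738 m³/s
w_8 = (16.3 − 12.0)/2 = 2.15 m; q_8 = 0.25 × 0.52 × 2.15 = 0.2795 m³/s
Q = Σ qᵢ = 9.172 m³/s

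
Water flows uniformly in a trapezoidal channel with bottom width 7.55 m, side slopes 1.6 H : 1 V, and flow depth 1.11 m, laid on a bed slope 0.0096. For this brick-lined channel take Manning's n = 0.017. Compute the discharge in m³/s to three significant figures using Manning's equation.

54.9 m³/s

A = (b + z·y)·y = (7.55 + 1.6×1.11)×1.11 = 10.35 m²
P = b + 2y√(1+z²) = 7.55 + 2×1.11×√(1+1.6²) = 11.74 m
R = A/P = 10.35/11.74 = 0.8819 m
Q = (1/n)·A·R^(2/3)·S^(1/2) = (1/0.017) × 10.35 × 0.8819^(2/3) × 0.0096^(1/2) = 54.87 m³/s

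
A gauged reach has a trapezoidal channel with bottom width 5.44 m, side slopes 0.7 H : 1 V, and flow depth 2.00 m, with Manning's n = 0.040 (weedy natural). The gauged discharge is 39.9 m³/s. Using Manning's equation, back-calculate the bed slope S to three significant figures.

0.00935

A = (b + z·y)·y = (5.44 + 0.7×2.00)×2.00 = 13.68 m²
P = b + 2y√(1+z²) = 5.44 + 2×2.00×√(1+0.7²) = 10.32 m
R = A/P = 13.68/10.32 = 1.325 m
S = (Q·n / (1·A·R^(2/3)))² = (39.9×0.040 / (1×13.68×1.207))² = 0.009350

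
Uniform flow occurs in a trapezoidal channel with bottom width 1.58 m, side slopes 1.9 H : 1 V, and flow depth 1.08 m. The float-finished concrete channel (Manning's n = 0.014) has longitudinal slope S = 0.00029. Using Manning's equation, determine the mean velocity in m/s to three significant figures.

0.895 m/s

A = (b + z·y)·y = (1.58 + 1.9×1.08)×1.08 = 3.923 m²
P = b + 2y√(1+z²) = 1.58 + 2×1.08×√(1+1.9²) = 6.218 m
R = A/P = 3.923/6.218 = 0.6309 m
Q = (1/n)·A·R^(2/3)·S^(1/2) = (1/0.014) × 3.923 × 0.6309^(2/3) × 0.00029^(1/2) = 3.510 m³/s
V = Q/A = 3.510/3.923 = 0.8947 m/s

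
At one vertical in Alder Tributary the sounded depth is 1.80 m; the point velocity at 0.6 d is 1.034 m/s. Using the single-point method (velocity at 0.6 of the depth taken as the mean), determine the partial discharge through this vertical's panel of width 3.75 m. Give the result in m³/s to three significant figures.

v̄ = v₀.₆ = 1.034 m/s
q = v̄ × d × w = 1.034 × 1.80 × 3.75 = 6.980 m³/s

6.98 m³/s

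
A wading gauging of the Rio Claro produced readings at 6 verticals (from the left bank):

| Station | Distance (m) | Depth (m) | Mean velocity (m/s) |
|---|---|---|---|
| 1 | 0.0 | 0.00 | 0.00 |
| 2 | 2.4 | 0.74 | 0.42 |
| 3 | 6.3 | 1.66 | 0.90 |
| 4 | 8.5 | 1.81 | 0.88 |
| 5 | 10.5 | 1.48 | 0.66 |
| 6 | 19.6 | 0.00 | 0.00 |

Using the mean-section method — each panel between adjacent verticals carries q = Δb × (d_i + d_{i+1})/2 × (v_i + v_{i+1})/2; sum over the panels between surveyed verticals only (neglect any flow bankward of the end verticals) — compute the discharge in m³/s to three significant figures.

11.4 m³/s

Panel 1-2: Δb = 2.4 m, d̄ = (0.00+0.74)/2 = 0.37, v̄ = (0.00+0.42)/2 = 0.21 → q = 2.4×0.37×0.21 = 0.1865 m³/s
Panel 2-3: Δb = 3.9 m, d̄ = (0.74+1.66)/2 = 1.2, v̄ = (0.42+0.90)/2 = 0.66 → q = 3.9×1.2×0.66 = 3.089 m³/s
Panel 3-4: Δb = 2.2 m, d̄ = (1.66+1.81)/2 = 1.735, v̄ = (0.90+0.88)/2 = 0.89 → q = 2.2×1.735×0.89 = 3.397 m³/s
Panel 4-5: Δb = 2 m, d̄ = (1.81+1.48)/2 = 1.645, v̄ = (0.88+0.66)/2 = 0.77 → q = 2×1.645×0.77 = 2.533 m³/s
Panel 5-6: Δb = 9.1 m, d̄ = (1.48+0.00)/2 = 0.74, v̄ = (0.66+0.00)/2 = 0.33 → q = 9.1×0.74×0.33 = 2.222 m³/s
Q = Σ q = 11.43 m³/s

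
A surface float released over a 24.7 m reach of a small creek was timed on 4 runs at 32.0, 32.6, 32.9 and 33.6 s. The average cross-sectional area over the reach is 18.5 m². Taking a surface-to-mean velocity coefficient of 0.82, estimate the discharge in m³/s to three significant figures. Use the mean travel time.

t̄ = (32.0 + 32.6 + 32.9 + 33.6) / 4 = 32.775 s
v_surface = L / t̄ = 24.7 / 32.775 = 0.7536 m/s
v_mean = 0.82 × 0.7536 = 0.6180 m/s
Q = A × v_mean = 18.5 × 0.6180 = 11.43 m³/s

11.4 m³/s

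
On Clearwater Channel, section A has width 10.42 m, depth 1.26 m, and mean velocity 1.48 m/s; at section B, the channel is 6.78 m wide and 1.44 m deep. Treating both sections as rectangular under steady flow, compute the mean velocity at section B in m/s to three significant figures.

Q = A₁V₁ = (10.42×1.26) × 1.48 = 19.43 m³/s
A₂ = 6.78 × 1.44 = 9.763 m²
V₂ = Q/A₂ = 19.43/9.763 = 1.990 m/s

1.99 m/s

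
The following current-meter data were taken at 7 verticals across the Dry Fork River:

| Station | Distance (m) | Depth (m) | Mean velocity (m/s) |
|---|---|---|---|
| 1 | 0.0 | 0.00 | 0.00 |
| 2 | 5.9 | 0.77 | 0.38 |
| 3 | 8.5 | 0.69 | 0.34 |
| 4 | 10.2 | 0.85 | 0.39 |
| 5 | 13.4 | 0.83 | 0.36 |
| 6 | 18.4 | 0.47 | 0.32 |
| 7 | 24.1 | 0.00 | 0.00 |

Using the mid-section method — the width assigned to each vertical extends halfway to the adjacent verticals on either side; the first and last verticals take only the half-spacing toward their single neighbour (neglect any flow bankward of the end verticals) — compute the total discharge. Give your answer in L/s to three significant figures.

w_2 = (8.5 − 0.0)/2 = 4.25 m; q_2 = 0.38 × 0.77 × 4.25 = 1.244 m³/s
w_3 = (10.2 − 5.9)/2 = 2.15 m; q_3 = 0.34 × 0.69 × 2.15 = 0.5044 m³/s
w_4 = (13.4 − 8.5)/2 = 2.45 m; q_4 = 0.39 × 0.85 × 2.45 = 0.8122 m³/s
w_5 = (18.4 − 10.2)/2 = 4.1 m; q_5 = 0.36 × 0.83 × 4.1 = 1.225 m³/s
w_6 = (24.1 − 13.4)/2 = 5.35 m; q_6 = 0.32 × 0.47 × 5.35 = 0.8046 m³/s
Stations 1, 7 contribute zero (depth or velocity is 0).
Q = Σ qᵢ = 4.590 m³/s
= 4.590 × 1000 = 4590 L/s

4590 L/s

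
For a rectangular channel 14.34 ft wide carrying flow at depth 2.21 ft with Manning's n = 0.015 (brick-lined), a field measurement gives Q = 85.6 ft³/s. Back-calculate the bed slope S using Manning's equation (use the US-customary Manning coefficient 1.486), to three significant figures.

0.000369

A = b·y = 14.34 × 2.21 = 31.69 ft²
P = b + 2y = 14.34 + 2×2.21 = 18.76 ft
R = A/P = 31.69/18.76 = 1.689 ft
S = (Q·n / (1.486·A·R^(2/3)))² = (85.6×0.015 / (1.486×31.69×1.418))² = 0.0003695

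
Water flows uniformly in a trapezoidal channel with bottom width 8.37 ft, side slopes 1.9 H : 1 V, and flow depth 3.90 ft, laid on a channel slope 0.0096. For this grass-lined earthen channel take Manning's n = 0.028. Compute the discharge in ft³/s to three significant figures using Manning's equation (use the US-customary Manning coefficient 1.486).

A = (b + z·y)·y = (8.37 + 1.9×3.90)×3.90 = 61.54 ft²
P = b + 2y√(1+z²) = 8.37 + 2×3.90×√(1+1.9²) = 25.12 ft
R = A/P = 61.54/25.12 = 2.450 ft
Q = (1.486/n)·A·R^(2/3)·S^(1/2) = (1.486/0.028) × 61.54 × 2.450^(2/3) × 0.0096^(1/2) = 581.6 ft³/s

582 ft³/s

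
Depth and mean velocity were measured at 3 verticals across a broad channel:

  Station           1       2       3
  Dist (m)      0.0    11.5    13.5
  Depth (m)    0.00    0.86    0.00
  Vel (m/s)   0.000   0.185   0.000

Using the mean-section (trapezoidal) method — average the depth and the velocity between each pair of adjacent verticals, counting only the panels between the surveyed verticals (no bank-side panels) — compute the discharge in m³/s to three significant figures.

0.537 m³/s

Panel 1-2: Δb = 11.5 m, d̄ = (0.00+0.86)/2 = 0.43, v̄ = (0.000+0.185)/2 = 0.0925 → q = 11.5×0.43×0.0925 = 0.4574 m³/s
Panel 2-3: Δb = 2 m, d̄ = (0.86+0.00)/2 = 0.43, v̄ = (0.185+0.000)/2 = 0.0925 → q = 2×0.43×0.0925 = 0.07955 m³/s
Q = Σ q = 0.5370 m³/s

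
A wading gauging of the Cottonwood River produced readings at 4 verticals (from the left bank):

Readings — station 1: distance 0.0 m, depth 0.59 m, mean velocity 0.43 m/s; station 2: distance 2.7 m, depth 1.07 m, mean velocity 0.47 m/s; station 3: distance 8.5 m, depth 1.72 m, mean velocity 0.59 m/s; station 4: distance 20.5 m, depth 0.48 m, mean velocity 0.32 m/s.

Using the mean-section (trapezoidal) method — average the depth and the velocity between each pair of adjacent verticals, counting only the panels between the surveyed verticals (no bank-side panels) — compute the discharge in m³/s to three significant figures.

11.3 m³/s

Panel 1-2: Δb = 2.7 m, d̄ = (0.59+1.07)/2 = 0.83, v̄ = (0.43+0.47)/2 = 0.45 → q = 2.7×0.83×0.45 = 1.008 m³/s
Panel 2-3: Δb = 5.8 m, d̄ = (1.07+1.72)/2 = 1.395, v̄ = (0.47+0.59)/2 = 0.53 → q = 5.8×1.395×0.53 = 4.288 m³/s
Panel 3-4: Δb = 12 m, d̄ = (1.72+0.48)/2 = 1.1, v̄ = (0.59+0.32)/2 = 0.455 → q = 12×1.1×0.455 = 6.006 m³/s
Q = Σ q = 11.30 m³/s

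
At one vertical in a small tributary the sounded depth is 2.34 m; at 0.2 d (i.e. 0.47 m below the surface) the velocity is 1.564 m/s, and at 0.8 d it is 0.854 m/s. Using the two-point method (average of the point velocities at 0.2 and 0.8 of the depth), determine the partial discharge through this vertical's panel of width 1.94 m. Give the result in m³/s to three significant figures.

5.49 m³/s

v̄ = (1.564 + 0.854) / 2 = 1.209 m/s
q = v̄ × d × w = 1.209 × 2.34 × 1.94 = 5.488 m³/s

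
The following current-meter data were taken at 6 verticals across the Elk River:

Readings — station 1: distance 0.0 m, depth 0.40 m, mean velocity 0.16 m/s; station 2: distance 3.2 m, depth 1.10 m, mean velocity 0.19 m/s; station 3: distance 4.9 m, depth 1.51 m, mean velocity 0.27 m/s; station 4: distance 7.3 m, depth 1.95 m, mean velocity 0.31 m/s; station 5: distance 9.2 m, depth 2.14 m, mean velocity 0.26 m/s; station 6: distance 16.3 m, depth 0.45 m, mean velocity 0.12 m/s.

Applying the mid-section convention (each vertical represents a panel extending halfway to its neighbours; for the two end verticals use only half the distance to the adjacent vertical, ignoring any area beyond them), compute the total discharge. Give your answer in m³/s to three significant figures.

5.45 m³/s

w_1 = (3.2 − 0.0)/2 = 1.6 m; q_1 = 0.16 × 0.40 × 1.6 = 0.1024 m³/s
w_2 = (4.9 − 0.0)/2 = 2.45 m; q_2 = 0.19 × 1.10 × 2.45 = 0.5121 m³/s
w_3 = (7.3 − 3.2)/2 = 2.05 m; q_3 = 0.27 × 1.51 × 2.05 = 0.8358 m³/s
w_4 = (9.2 − 4.9)/2 = 2.15 m; q_4 = 0.31 × 1.95 × 2.15 = 1.300 m³/s
w_5 = (16.3 − 7.3)/2 = 4.5 m; q_5 = 0.26 × 2.14 × 4.5 = 2.504 m³/s
w_6 = (16.3 − 9.2)/2 = 3.55 m; q_6 = 0.12 × 0.45 × 3.55 = 0.1917 m³/s
Q = Σ qᵢ = 5.445 m³/s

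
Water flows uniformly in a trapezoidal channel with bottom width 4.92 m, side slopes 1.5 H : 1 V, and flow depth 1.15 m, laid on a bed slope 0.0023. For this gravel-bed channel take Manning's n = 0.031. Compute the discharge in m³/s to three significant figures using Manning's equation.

A = (b + z·y)·y = (4.92 + 1.5×1.15)×1.15 = 7.642 m²
P = b + 2y√(1+z²) = 4.92 + 2×1.15×√(1+1.5²) = 9.066 m
R = A/P = 7.642/9.066 = 0.8429 m
Q = (1/n)·A·R^(2/3)·S^(1/2) = (1/0.031) × 7.642 × 0.8429^(2/3) × 0.0023^(1/2) = 10.55 m³/s

10.5 m³/s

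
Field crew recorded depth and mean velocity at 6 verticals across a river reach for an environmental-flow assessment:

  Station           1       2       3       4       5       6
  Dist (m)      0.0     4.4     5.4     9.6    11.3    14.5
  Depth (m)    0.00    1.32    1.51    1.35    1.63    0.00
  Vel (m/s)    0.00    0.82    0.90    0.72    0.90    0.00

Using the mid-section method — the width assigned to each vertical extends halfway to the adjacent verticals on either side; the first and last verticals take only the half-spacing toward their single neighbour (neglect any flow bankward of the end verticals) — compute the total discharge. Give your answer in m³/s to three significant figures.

w_2 = (5.4 − 0.0)/2 = 2.7 m; q_2 = 0.82 × 1.32 × 2.7 = 2.922 m³/s
w_3 = (9.6 − 4.4)/2 = 2.6 m; q_3 = 0.90 × 1.51 × 2.6 = 3.533 m³/s
w_4 = (11.3 − 5.4)/2 = 2.95 m; q_4 = 0.72 × 1.35 × 2.95 = 2.867 m³/s
w_5 = (14.5 − 9.6)/2 = 2.45 m; q_5 = 0.90 × 1.63 × 2.45 = 3.594 m³/s
Stations 1, 6 contribute zero (depth or velocity is 0).
Q = Σ qᵢ = 12.92 m³/s

12.9 m³/s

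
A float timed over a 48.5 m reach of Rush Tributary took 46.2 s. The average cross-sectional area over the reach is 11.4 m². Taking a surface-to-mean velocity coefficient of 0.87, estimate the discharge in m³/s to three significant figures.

v_surface = L / t̄ = 48.5 / 46.2 = 1.050 m/s
v_mean = 0.87 × 1.050 = 0.9133 m/s
Q = A × v_mean = 11.4 × 0.9133 = 10.41 m³/s

10.4 m³/s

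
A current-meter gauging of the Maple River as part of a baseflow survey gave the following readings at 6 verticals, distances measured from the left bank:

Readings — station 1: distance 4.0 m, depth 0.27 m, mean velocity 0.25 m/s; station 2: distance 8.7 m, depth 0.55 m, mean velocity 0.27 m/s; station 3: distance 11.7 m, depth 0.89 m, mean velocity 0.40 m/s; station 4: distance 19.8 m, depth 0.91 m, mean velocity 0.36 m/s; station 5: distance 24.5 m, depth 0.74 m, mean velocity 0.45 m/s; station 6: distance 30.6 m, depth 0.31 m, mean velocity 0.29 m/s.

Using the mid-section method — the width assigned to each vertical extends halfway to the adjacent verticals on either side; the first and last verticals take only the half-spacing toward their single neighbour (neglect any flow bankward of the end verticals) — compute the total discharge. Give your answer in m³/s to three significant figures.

w_1 = (8.7 − 4.0)/2 = 2.35 m; q_1 = 0.25 × 0.27 × 2.35 = 0.1586 m³/s
w_2 = (11.7 − 4.0)/2 = 3.85 m; q_2 = 0.27 × 0.55 × 3.85 = 0.5717 m³/s
w_3 = (19.8 − 8.7)/2 = 5.55 m; q_3 = 0.40 × 0.89 × 5.55 = 1.976 m³/s
w_4 = (24.5 − 11.7)/2 = 6.4 m; q_4 = 0.36 × 0.91 × 6.4 = 2.097 m³/s
w_5 = (30.6 − 19.8)/2 = 5.4 m; q_5 = 0.45 × 0.74 × 5.4 = 1.798 m³/s
w_6 = (30.6 − 24.5)/2 = 3.05 m; q_6 = 0.29 × 0.31 × 3.05 = 0.2742 m³/s
Q = Σ qᵢ = 6.875 m³/s

6.88 m³/s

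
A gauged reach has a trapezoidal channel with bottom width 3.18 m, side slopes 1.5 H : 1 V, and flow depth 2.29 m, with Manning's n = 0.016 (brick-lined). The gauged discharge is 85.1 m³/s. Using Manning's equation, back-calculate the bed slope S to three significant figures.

0.00555

A = (b + z·y)·y = (3.18 + 1.5×2.29)×2.29 = 15.15 m²
P = b + 2y√(1+z²) = 3.18 + 2×2.29×√(1+1.5²) = 11.44 m
R = A/P = 15.15/11.44 = 1.325 m
S = (Q·n / (1·A·R^(2/3)))² = (85.1×0.016 / (1×15.15×1.206))² = 0.005554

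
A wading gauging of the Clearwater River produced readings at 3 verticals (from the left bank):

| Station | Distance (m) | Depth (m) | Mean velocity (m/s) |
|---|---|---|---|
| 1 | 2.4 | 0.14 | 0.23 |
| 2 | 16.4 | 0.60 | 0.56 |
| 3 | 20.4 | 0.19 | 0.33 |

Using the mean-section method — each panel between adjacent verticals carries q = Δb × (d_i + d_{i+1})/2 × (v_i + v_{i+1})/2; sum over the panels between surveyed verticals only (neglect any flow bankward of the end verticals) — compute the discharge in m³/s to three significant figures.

2.75 m³/s

Panel 1-2: Δb = 14 m, d̄ = (0.14+0.60)/2 = 0.37, v̄ = (0.23+0.56)/2 = 0.395 → q = 14×0.37×0.395 = 2.046 m³/s
Panel 2-3: Δb = 4 m, d̄ = (0.60+0.19)/2 = 0.395, v̄ = (0.56+0.33)/2 = 0.445 → q = 4×0.395×0.445 = 0.7031 m³/s
Q = Σ q = 2.749 m³/s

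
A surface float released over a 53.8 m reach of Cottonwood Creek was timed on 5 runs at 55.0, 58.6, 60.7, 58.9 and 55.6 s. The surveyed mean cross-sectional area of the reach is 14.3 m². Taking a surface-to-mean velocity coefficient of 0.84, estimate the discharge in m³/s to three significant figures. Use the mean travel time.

t̄ = (55.0 + 58.6 + 60.7 + 58.9 + 55.6) / 5 = 57.76 s
v_surface = L / t̄ = 53.8 / 57.76 = 0.9314 m/s
v_mean = 0.84 × 0.9314 = 0.7824 m/s
Q = A × v_mean = 14.3 × 0.7824 = 11.19 m³/s

11.2 m³/s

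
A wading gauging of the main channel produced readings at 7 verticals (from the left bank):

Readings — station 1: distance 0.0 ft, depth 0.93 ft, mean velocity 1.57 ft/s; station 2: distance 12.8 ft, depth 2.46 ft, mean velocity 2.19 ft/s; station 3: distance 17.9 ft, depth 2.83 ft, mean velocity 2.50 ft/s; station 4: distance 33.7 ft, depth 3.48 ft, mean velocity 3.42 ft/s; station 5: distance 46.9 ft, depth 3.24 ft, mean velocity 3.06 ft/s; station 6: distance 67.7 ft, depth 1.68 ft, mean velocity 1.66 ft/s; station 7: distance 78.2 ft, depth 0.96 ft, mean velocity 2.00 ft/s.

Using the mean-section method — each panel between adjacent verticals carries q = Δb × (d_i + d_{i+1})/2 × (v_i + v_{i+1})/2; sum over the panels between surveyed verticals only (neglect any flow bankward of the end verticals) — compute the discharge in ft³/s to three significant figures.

510 ft³/s

Panel 1-2: Δb = 12.8 ft, d̄ = (0.93+2.46)/2 = 1.695, v̄ = (1.57+2.19)/2 = 1.88 → q = 12.8×1.695×1.88 = 40.79 ft³/s
Panel 2-3: Δb = 5.1 ft, d̄ = (2.46+2.83)/2 = 2.645, v̄ = (2.19+2.50)/2 = 2.345 → q = 5.1×2.645×2.345 = 31.63 ft³/s
Panel 3-4: Δb = 15.8 ft, d̄ = (2.83+3.48)/2 = 3.155, v̄ = (2.50+3.42)/2 = 2.96 → q = 15.8×3.155×2.96 = 147.6 ft³/s
Panel 4-5: Δb = 13.2 ft, d̄ = (3.48+3.24)/2 = 3.36, v̄ = (3.42+3.06)/2 = 3.24 → q = 13.2×3.36×3.24 = 143.7 ft³/s
Panel 5-6: Δb = 20.8 ft, d̄ = (3.24+1.68)/2 = 2.46, v̄ = (3.06+1.66)/2 = 2.36 → q = 20.8×2.46×2.36 = 120.8 ft³/s
Panel 6-7: Δb = 10.5 ft, d̄ = (1.68+0.96)/2 = 1.32, v̄ = (1.66+2.00)/2 = 1.83 → q = 10.5×1.32×1.83 = 25.36 ft³/s
Q = Σ q = 509.8 ft³/s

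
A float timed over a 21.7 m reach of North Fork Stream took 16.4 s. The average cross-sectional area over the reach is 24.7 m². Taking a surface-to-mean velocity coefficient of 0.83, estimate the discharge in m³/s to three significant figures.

27.1 m³/s

v_surface = L / t̄ = 21.7 / 16.4 = 1.323 m/s
v_mean = 0.83 × 1.323 = 1.098 m/s
Q = A × v_mean = 24.7 × 1.098 = 27.13 m³/s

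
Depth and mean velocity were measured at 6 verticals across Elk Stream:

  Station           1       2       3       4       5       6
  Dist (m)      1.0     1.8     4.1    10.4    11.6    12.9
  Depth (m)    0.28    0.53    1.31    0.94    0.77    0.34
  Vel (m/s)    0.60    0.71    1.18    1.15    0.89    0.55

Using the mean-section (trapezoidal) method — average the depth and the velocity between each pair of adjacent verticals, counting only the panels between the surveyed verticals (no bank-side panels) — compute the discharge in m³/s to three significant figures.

12.0 m³/s

Panel 1-2: Δb = 0.8 m, d̄ = (0.28+0.53)/2 = 0.405, v̄ = (0.60+0.71)/2 = 0.655 → q = 0.8×0.405×0.655 = 0.2122 m³/s
Panel 2-3: Δb = 2.3 m, d̄ = (0.53+1.31)/2 = 0.92, v̄ = (0.71+1.18)/2 = 0.945 → q = 2.3×0.92×0.945 = 2.000 m³/s
Panel 3-4: Δb = 6.3 m, d̄ = (1.31+0.94)/2 = 1.125, v̄ = (1.18+1.15)/2 = 1.165 → q = 6.3×1.125×1.165 = 8.257 m³/s
Panel 4-5: Δb = 1.2 m, d̄ = (0.94+0.77)/2 = 0.855, v̄ = (1.15+0.89)/2 = 1.02 → q = 1.2×0.855×1.02 = 1.047 m³/s
Panel 5-6: Δb = 1.3 m, d̄ = (0.77+0.34)/2 = 0.555, v̄ = (0.89+0.55)/2 = 0.72 → q = 1.3×0.555×0.72 = 0.5195 m³/s
Q = Σ q = 12.03 m³/s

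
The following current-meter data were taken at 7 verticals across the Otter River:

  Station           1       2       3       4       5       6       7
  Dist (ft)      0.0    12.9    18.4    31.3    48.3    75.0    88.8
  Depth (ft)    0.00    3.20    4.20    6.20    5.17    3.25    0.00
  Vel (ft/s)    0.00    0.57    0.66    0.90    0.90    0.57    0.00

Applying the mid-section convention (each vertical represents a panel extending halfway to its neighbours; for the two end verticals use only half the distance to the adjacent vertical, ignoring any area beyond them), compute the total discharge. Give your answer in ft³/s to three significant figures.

265 ft³/s

w_2 = (18.4 − 0.0)/2 = 9.2 ft; q_2 = 0.57 × 3.20 × 9.2 = 16.78 ft³/s
w_3 = (31.3 − 12.9)/2 = 9.2 ft; q_3 = 0.66 × 4.20 × 9.2 = 25.50 ft³/s
w_4 = (48.3 − 18.4)/2 = 14.95 ft; q_4 = 0.90 × 6.20 × 14.95 = 83.42 ft³/s
w_5 = (75.0 − 31.3)/2 = 21.85 ft; q_5 = 0.90 × 5.17 × 21.85 = 101.7 ft³/s
w_6 = (88.8 − 48.3)/2 = 20.25 ft; q_6 = 0.57 × 3.25 × 20.25 = 37.51 ft³/s
Stations 1, 7 contribute zero (depth or velocity is 0).
Q = Σ qᵢ = 264.9 ft³/s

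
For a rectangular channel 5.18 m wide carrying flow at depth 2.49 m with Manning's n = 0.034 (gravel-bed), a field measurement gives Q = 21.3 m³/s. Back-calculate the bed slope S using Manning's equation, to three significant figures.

0.00229

A = b·y = 5.18 × 2.49 = 12.90 m²
P = b + 2y = 5.18 + 2×2.49 = 10.16 m
R = A/P = 12.90/10.16 = 1.270 m
S = (Q·n / (1·A·R^(2/3)))² = (21.3×0.034 / (1×12.90×1.172))² = 0.002293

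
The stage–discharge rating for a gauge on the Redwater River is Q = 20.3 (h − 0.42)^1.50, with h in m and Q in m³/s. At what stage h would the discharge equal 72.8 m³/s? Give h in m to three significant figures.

2.76 m

h − h₀ = (Q/C)^(1/b) = (72.8/20.3)^(1/1.50) = 2.343 m
h = 0.42 + 2.343 = 2.763 m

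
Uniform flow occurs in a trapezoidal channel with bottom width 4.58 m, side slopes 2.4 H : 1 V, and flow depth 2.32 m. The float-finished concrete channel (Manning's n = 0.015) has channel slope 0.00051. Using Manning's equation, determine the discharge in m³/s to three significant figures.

44.7 m³/s

A = (b + z·y)·y = (4.58 + 2.4×2.32)×2.32 = 23.54 m²
P = b + 2y√(1+z²) = 4.58 + 2×2.32×√(1+2.4²) = 16.64 m
R = A/P = 23.54/16.64 = 1.415 m
Q = (1/n)·A·R^(2/3)·S^(1/2) = (1/0.015) × 23.54 × 1.415^(2/3) × 0.00051^(1/2) = 44.67 m³/s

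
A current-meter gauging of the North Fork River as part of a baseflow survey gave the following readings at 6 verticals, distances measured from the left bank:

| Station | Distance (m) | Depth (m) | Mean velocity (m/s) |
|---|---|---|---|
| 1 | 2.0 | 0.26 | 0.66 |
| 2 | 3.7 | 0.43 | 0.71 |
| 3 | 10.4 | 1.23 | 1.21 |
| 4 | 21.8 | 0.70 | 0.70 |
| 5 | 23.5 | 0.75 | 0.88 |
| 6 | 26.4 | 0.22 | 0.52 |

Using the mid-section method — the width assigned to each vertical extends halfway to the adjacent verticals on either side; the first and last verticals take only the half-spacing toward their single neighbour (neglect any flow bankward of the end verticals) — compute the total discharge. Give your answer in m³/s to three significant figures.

19.8 m³/s

w_1 = (3.7 − 2.0)/2 = 0.85 m; q_1 = 0.66 × 0.26 × 0.85 = 0.1459 m³/s
w_2 = (10.4 − 2.0)/2 = 4.2 m; q_2 = 0.71 × 0.43 × 4.2 = 1.282 m³/s
w_3 = (21.8 − 3.7)/2 = 9.05 m; q_3 = 1.21 × 1.23 × 9.05 = 13.47 m³/s
w_4 = (23.5 − 10.4)/2 = 6.55 m; q_4 = 0.70 × 0.70 × 6.55 = 3.210 m³/s
w_5 = (26.4 − 21.8)/2 = 2.3 m; q_5 = 0.88 × 0.75 × 2.3 = 1.518 m³/s
w_6 = (26.4 − 23.5)/2 = 1.45 m; q_6 = 0.52 × 0.22 × 1.45 = 0.1659 m³/s
Q = Σ qᵢ = 19.79 m³/s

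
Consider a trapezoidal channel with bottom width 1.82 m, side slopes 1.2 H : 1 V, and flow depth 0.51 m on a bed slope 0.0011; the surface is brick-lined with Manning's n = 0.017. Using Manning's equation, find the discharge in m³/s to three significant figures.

A = (b + z·y)·y = (1.82 + 1.2×0.51)×0.51 = 1.240 m²
P = b + 2y√(1+z²) = 1.82 + 2×0.51×√(1+1.2²) = 3.413 m
R = A/P = 1.240/3.413 = 0.3634 m
Q = (1/n)·A·R^(2/3)·S^(1/2) = (1/0.017) × 1.240 × 0.3634^(2/3) × 0.0011^(1/2) = 1.232 m³/s

1.23 m³/s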